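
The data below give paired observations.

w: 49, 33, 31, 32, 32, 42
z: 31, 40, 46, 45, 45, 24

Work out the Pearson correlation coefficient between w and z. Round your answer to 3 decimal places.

n = 6, Σw = 219, Σz = 231, Σw² = 8263, Σz² = 9303, Σwz = 8153
nΣwz − ΣwΣz = 48918 − 50589 = -1671
nΣw² − (Σw)² = 49578 − 47961 = 1617; nΣz² − (Σz)² = 55818 − 53361 = 2457
r = -1671 / √(1617 × 2457) = -1671 / 1993.2308 ≈ -0.838

-0.838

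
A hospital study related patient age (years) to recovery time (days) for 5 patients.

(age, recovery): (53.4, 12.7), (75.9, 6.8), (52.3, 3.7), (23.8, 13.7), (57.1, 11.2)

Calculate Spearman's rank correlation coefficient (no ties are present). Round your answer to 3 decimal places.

-0.400

Rank age: 3, 5, 2, 1, 4
Rank recovery: 4, 2, 1, 5, 3
d = rank(age) − rank(recovery): -1, 3, 1, -4, 1; Σd² = 28
ρ = 1 − 6Σd² / [n(n²−1)] = 1 − 6×28 / (5×24) = 1 − 168/120 ≈ -0.400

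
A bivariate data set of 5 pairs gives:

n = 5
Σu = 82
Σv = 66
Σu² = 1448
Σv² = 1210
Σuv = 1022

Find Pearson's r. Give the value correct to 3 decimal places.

r = (nΣuv − ΣuΣv) / √[(nΣu² − (Σu)²)(nΣv² − (Σv)²)]
Numerator: 5×1022 − 82×66 = -302
Denominator: √[(7240 − 6724)(6050 − 4356)] = √[516 × 1694] = 934.9353
r = -302 / 934.9353 ≈ -0.323

-0.323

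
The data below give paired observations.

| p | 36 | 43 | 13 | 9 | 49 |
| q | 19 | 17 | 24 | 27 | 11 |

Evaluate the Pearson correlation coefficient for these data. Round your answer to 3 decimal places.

n = 5, Σp = 150, Σq = 98, Σp² = 5796, Σq² = 2076, Σpq = 2509
nΣpq − ΣpΣq = 12545 − 14700 = -2155
nΣp² − (Σp)² = 28980 − 22500 = 6480; nΣq² − (Σq)² = 10380 − 9604 = 776
r = -2155 / √(6480 × 776) = -2155 / 2242.4273 ≈ -0.961

-0.961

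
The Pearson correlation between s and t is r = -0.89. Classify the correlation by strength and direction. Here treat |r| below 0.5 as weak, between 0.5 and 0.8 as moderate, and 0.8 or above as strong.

r = -0.89 < 0 so the relationship is negative.
|r| = 0.89, which falls in the strong range.

strong negative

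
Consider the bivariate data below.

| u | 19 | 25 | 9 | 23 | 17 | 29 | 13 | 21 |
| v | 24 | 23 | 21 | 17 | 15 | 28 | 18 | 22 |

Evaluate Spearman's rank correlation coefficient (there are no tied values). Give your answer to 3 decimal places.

Rank u: 4, 7, 1, 6, 3, 8, 2, 5
Rank v: 7, 6, 4, 2, 1, 8, 3, 5
d = rank(u) − rank(v): -3, 1, -3, 4, 2, 0, -1, 0; Σd² = 40
ρ = 1 − 6Σd² / [n(n²−1)] = 1 − 6×40 / (8×63) = 1 − 240/504 ≈ 0.524

0.524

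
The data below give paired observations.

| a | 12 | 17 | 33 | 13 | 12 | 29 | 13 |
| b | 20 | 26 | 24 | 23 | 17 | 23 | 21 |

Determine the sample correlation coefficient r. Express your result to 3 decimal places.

n = 7, Σa = 129, Σb = 154, Σa² = 2845, Σb² = 3440, Σab = 2917
nΣab − ΣaΣb = 20419 − 19866 = 553
nΣa² − (Σa)² = 19915 − 16641 = 3274; nΣb² − (Σb)² = 24080 − 23716 = 364
r = 553 / √(3274 × 364) = 553 / 1091.6666 ≈ 0.507

0.507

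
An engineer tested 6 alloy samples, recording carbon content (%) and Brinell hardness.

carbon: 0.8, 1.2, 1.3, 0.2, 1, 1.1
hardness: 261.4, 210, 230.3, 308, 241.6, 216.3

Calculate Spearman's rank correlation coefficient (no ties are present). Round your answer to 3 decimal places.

-0.829

Rank carbon: 2, 5, 6, 1, 3, 4
Rank hardness: 5, 1, 3, 6, 4, 2
d = rank(carbon) − rank(hardness): -3, 4, 3, -5, -1, 2; Σd² = 64
ρ = 1 − 6Σd² / [n(n²−1)] = 1 − 6×64 / (6×35) = 1 − 384/210 ≈ -0.829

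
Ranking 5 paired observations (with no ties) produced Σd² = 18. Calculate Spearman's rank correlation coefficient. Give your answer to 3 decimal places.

ρ = 1 − 6Σd² / [n(n²−1)] = 1 − 6×18 / (5×24)
  = 1 − 108/120 = 1 − 0.9000 ≈ 0.100

0.100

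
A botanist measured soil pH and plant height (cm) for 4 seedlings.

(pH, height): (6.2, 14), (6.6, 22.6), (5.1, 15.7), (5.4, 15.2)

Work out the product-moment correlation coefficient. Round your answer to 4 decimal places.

n = 4, Σx = 23.3, Σy = 67.5, Σx² = 137.17, Σy² = 1184.29, Σxy = 398.11
nΣxy − ΣxΣy = 1592.44 − 1572.75 = 19.69
nΣx² − (Σx)² = 548.68 − 542.89 = 5.79; nΣy² − (Σy)² = 4737.16 − 4556.25 = 180.91
r = 19.69 / √(5.79 × 180.91) = 19.69 / 32.3646 ≈ 0.6084

0.6084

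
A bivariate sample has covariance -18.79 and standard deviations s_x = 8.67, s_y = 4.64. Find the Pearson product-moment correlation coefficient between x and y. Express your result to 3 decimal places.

-0.467

r = Cov(x,y) / (s_x · s_y) = -18.79 / (8.67 × 4.64)
  = -18.79 / 40.2288 ≈ -0.467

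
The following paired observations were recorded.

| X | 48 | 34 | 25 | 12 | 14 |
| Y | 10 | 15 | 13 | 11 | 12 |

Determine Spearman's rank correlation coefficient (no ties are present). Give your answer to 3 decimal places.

0.000

Rank X: 5, 4, 3, 1, 2
Rank Y: 1, 5, 4, 2, 3
d = rank(X) − rank(Y): 4, -1, -1, -1, -1; Σd² = 20
ρ = 1 − 6Σd² / [n(n²−1)] = 1 − 6×20 / (5×24) = 1 − 120/120 ≈ 0.000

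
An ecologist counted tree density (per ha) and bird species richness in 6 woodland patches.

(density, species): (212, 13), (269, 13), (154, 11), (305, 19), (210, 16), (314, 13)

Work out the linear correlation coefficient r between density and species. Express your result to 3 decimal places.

n = 6, Σx = 1464, Σy = 85, Σx² = 376742, Σy² = 1245, Σxy = 21184
nΣxy − ΣxΣy = 127104 − 124440 = 2664
nΣx² − (Σx)² = 2260452 − 2143296 = 117156; nΣy² − (Σy)² = 7470 − 7225 = 245
r = 2664 / √(117156 × 245) = 2664 / 5357.5386 ≈ 0.497

0.497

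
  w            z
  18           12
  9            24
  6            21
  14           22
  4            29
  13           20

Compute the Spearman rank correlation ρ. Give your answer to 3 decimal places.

-0.714

Rank w: 6, 3, 2, 5, 1, 4
Rank z: 1, 5, 3, 4, 6, 2
d = rank(w) − rank(z): 5, -2, -1, 1, -5, 2; Σd² = 60
ρ = 1 − 6Σd² / [n(n²−1)] = 1 − 6×60 / (6×35) = 1 − 360/210 ≈ -0.714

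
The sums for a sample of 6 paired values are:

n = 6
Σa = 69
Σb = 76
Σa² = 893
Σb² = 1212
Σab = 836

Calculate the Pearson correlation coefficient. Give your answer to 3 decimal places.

-0.241

r = (nΣab − ΣaΣb) / √[(nΣa² − (Σa)²)(nΣb² − (Σb)²)]
Numerator: 6×836 − 69×76 = -228
Denominator: √[(5358 − 4761)(7272 − 5776)] = √[597 × 1496] = 945.0460
r = -228 / 945.0460 ≈ -0.241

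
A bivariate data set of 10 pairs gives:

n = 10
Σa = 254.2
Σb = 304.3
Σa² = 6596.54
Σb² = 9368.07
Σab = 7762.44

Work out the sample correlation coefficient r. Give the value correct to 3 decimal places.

r = (nΣab − ΣaΣb) / √[(nΣa² − (Σa)²)(nΣb² − (Σb)²)]
Numerator: 10×7762.44 − 254.2×304.3 = 271.34
Denominator: √[(65965.4 − 64617.64)(93680.7 − 92598.49)] = √[1347.76 × 1082.21] = 1207.7083
r = 271.34 / 1207.7083 ≈ 0.225

0.225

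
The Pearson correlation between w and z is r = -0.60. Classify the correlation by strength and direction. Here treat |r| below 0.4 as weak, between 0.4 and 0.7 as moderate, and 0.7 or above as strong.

moderate negative

r = -0.60 < 0 so the relationship is negative.
|r| = 0.60, which falls in the moderate range.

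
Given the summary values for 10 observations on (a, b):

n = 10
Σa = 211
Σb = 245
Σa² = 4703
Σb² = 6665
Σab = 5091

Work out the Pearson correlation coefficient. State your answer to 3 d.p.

-0.193

r = (nΣab − ΣaΣb) / √[(nΣa² − (Σa)²)(nΣb² − (Σb)²)]
Numerator: 10×5091 − 211×245 = -785
Denominator: √[(47030 − 44521)(66650 − 60025)] = √[2509 × 6625] = 4077.0240
r = -785 / 4077.0240 ≈ -0.193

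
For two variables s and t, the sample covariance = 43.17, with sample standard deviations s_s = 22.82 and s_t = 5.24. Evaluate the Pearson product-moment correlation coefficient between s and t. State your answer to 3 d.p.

r = Cov(s,t) / (s_s · s_t) = 43.17 / (22.82 × 5.24)
  = 43.17 / 119.5768 ≈ 0.361

0.361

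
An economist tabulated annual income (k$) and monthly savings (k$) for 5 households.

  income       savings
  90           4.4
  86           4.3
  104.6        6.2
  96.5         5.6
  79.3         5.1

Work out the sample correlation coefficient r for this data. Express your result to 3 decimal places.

0.716

n = 5, Σx = 456.4, Σy = 25.6, Σx² = 42037.9, Σy² = 133.66, Σxy = 2359.15
nΣxy − ΣxΣy = 11795.75 − 11683.84 = 111.91
nΣx² − (Σx)² = 210189.5 − 208300.96 = 1888.54; nΣy² − (Σy)² = 668.3 − 655.36 = 12.94
r = 111.91 / √(1888.54 × 12.94) = 111.91 / 156.3256 ≈ 0.716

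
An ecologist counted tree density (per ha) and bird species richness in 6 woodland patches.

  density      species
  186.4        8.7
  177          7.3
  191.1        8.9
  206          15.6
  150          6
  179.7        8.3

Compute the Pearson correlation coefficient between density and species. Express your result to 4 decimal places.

0.8435

n = 6, Σx = 1090.2, Σy = 54.8, Σx² = 199821.26, Σy² = 556.44, Σxy = 10219.68
nΣxy − ΣxΣy = 61318.08 − 59742.96 = 1575.12
nΣx² − (Σx)² = 1198927.56 − 1188536.04 = 10391.52; nΣy² − (Σy)² = 3338.64 − 3003.04 = 335.6
r = 1575.12 / √(10391.52 × 335.6) = 1575.12 / 1867.4566 ≈ 0.8435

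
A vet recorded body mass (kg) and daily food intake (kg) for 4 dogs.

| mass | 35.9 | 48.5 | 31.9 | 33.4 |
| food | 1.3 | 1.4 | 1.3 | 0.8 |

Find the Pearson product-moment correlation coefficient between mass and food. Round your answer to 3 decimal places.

0.508

n = 4, Σx = 149.7, Σy = 4.8, Σx² = 5774.23, Σy² = 5.98, Σxy = 182.76
nΣxy − ΣxΣy = 731.04 − 718.56 = 12.48
nΣx² − (Σx)² = 23096.92 − 22410.09 = 686.83; nΣy² − (Σy)² = 23.92 − 23.04 = 0.88
r = 12.48 / √(686.83 × 0.88) = 12.48 / 24.5848 ≈ 0.508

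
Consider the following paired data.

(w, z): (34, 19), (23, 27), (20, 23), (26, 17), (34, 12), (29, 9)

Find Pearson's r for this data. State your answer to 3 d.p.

n = 6, Σw = 166, Σz = 107, Σw² = 4758, Σz² = 2133, Σwz = 2838
nΣwz − ΣwΣz = 17028 − 17762 = -734
nΣw² − (Σw)² = 28548 − 27556 = 992; nΣz² − (Σz)² = 12798 − 11449 = 1349
r = -734 / √(992 × 1349) = -734 / 1156.8094 ≈ -0.635

-0.635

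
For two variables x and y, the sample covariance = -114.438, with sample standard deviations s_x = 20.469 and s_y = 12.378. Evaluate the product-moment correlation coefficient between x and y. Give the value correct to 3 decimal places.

-0.452

r = Cov(x,y) / (s_x · s_y) = -114.438 / (20.469 × 12.378)
  = -114.438 / 253.3653 ≈ -0.452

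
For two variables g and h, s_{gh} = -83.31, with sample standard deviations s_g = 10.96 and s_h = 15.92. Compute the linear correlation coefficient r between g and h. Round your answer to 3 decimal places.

-0.477

r = Cov(g,h) / (s_g · s_h) = -83.31 / (10.96 × 15.92)
  = -83.31 / 174.4832 ≈ -0.477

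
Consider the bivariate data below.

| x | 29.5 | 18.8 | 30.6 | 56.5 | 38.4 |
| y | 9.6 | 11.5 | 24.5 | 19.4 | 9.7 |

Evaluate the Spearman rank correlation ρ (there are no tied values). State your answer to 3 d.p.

0.300

Rank x: 2, 1, 3, 5, 4
Rank y: 1, 3, 5, 4, 2
d = rank(x) − rank(y): 1, -2, -2, 1, 2; Σd² = 14
ρ = 1 − 6Σd² / [n(n²−1)] = 1 − 6×14 / (5×24) = 1 − 84/120 ≈ 0.300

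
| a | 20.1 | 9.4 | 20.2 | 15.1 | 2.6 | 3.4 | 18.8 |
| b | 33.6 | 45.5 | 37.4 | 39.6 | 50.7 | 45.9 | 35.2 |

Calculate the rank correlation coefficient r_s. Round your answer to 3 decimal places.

-0.893

Rank a: 6, 3, 7, 4, 1, 2, 5
Rank b: 1, 5, 3, 4, 7, 6, 2
d = rank(a) − rank(b): 5, -2, 4, 0, -6, -4, 3; Σd² = 106
ρ = 1 − 6Σd² / [n(n²−1)] = 1 − 6×106 / (7×48) = 1 − 636/336 ≈ -0.893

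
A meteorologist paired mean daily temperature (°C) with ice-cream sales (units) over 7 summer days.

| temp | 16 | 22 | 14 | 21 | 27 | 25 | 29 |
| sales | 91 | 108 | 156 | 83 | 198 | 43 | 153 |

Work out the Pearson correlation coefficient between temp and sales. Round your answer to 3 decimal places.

n = 7, Σx = 154, Σy = 832, Σx² = 3572, Σy² = 115632, Σxy = 18617
nΣxy − ΣxΣy = 130319 − 128128 = 2191
nΣx² − (Σx)² = 25004 − 23716 = 1288; nΣy² − (Σy)² = 809424 − 692224 = 117200
r = 2191 / √(1288 × 117200) = 2191 / 12286.3176 ≈ 0.178

0.178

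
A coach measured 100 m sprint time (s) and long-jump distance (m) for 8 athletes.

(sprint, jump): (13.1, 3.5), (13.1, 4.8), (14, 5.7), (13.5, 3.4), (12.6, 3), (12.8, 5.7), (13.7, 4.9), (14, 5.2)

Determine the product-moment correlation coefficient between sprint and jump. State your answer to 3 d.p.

0.463

n = 8, Σx = 106.8, Σy = 36.2, Σx² = 1427.76, Σy² = 171.88, Σxy = 485.12
nΣxy − ΣxΣy = 3880.96 − 3866.16 = 14.8
nΣx² − (Σx)² = 11422.08 − 11406.24 = 15.84; nΣy² − (Σy)² = 1375.04 − 1310.44 = 64.6
r = 14.8 / √(15.84 × 64.6) = 14.8 / 31.9885 ≈ 0.463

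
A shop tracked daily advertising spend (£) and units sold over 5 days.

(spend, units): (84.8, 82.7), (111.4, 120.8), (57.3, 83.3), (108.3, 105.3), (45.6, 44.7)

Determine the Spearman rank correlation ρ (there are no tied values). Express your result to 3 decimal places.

0.900

Rank spend: 3, 5, 2, 4, 1
Rank units: 2, 5, 3, 4, 1
d = rank(spend) − rank(units): 1, 0, -1, 0, 0; Σd² = 2
ρ = 1 − 6Σd² / [n(n²−1)] = 1 − 6×2 / (5×24) = 1 − 12/120 ≈ 0.900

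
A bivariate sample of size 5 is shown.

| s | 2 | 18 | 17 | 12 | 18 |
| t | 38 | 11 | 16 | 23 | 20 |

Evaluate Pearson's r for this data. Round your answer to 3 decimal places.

-0.949

n = 5, Σs = 67, Σt = 108, Σs² = 1085, Σt² = 2750, Σst = 1182
nΣst − ΣsΣt = 5910 − 7236 = -1326
nΣs² − (Σs)² = 5425 − 4489 = 936; nΣt² − (Σt)² = 13750 − 11664 = 2086
r = -1326 / √(936 × 2086) = -1326 / 1397.3174 ≈ -0.949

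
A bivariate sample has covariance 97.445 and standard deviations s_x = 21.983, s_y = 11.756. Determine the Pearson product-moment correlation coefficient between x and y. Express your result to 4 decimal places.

r = Cov(x,y) / (s_x · s_y) = 97.445 / (21.983 × 11.756)
  = 97.445 / 258.4321 ≈ 0.3771

0.3771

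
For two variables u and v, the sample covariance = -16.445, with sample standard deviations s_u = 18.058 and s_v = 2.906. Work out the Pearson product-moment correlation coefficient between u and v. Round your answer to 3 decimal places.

-0.313

r = Cov(u,v) / (s_u · s_v) = -16.445 / (18.058 × 2.906)
  = -16.445 / 52.4765 ≈ -0.313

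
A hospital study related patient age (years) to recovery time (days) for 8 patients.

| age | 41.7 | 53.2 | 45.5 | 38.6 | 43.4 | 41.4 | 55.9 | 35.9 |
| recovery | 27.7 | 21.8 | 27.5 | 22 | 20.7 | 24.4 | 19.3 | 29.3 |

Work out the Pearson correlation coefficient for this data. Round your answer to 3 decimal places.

n = 8, Σx = 355.6, Σy = 192.7, Σx² = 16140.48, Σy² = 4737.61, Σxy = 8454.58
nΣxy − ΣxΣy = 67636.64 − 68524.12 = -887.48
nΣx² − (Σx)² = 129123.84 − 126451.36 = 2672.48; nΣy² − (Σy)² = 37900.88 − 37133.29 = 767.59
r = -887.48 / √(2672.48 × 767.59) = -887.48 / 1432.2601 ≈ -0.620

-0.620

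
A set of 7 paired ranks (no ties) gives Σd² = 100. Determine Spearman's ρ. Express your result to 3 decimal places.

ρ = 1 − 6Σd² / [n(n²−1)] = 1 − 6×100 / (7×48)
  = 1 − 600/336 = 1 − 1.7857 ≈ -0.786

-0.786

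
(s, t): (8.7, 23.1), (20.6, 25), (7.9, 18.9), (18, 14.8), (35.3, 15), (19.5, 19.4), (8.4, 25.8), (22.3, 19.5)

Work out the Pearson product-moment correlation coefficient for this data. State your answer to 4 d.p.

n = 8, Σs = 140.7, Σt = 161.5, Σs² = 3080.65, Σt² = 3382.11, Σst = 2691.05
nΣst − ΣsΣt = 21528.4 − 22723.05 = -1194.65
nΣs² − (Σs)² = 24645.2 − 19796.49 = 4848.71; nΣt² − (Σt)² = 27056.88 − 26082.25 = 974.63
r = -1194.65 / √(4848.71 × 974.63) = -1194.65 / 2173.8671 ≈ -0.5496

-0.5496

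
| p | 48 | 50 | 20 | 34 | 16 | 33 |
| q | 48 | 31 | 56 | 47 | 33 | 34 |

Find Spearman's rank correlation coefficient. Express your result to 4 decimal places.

Rank p: 5, 6, 2, 4, 1, 3
Rank q: 5, 1, 6, 4, 2, 3
d = rank(p) − rank(q): 0, 5, -4, 0, -1, 0; Σd² = 42
ρ = 1 − 6Σd² / [n(n²−1)] = 1 − 6×42 / (6×35) = 1 − 252/210 ≈ -0.2000

-0.2000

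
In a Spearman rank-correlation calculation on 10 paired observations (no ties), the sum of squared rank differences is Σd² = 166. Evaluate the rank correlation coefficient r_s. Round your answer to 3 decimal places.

-0.006

ρ = 1 − 6Σd² / [n(n²−1)] = 1 − 6×166 / (10×99)
  = 1 − 996/990 = 1 − 1.0061 ≈ -0.006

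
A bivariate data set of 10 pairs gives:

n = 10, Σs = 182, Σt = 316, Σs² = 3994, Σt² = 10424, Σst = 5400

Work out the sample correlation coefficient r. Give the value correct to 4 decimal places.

-0.6425

r = (nΣst − ΣsΣt) / √[(nΣs² − (Σs)²)(nΣt² − (Σt)²)]
Numerator: 10×5400 − 182×316 = -3512
Denominator: √[(39940 − 33124)(104240 − 99856)] = √[6816 × 4384] = 5466.3831
r = -3512 / 5466.3831 ≈ -0.6425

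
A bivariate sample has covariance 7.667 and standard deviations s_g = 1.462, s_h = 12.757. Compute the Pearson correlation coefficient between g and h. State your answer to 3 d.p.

r = Cov(g,h) / (s_g · s_h) = 7.667 / (1.462 × 12.757)
  = 7.667 / 18.6507 ≈ 0.411

0.411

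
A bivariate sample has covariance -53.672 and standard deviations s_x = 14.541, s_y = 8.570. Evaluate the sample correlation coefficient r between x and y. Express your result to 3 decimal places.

r = Cov(x,y) / (s_x · s_y) = -53.672 / (14.541 × 8.570)
  = -53.672 / 124.6164 ≈ -0.431

-0.431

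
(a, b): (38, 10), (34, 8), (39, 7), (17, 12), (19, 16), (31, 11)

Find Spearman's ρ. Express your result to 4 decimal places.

Rank a: 5, 4, 6, 1, 2, 3
Rank b: 3, 2, 1, 5, 6, 4
d = rank(a) − rank(b): 2, 2, 5, -4, -4, -1; Σd² = 66
ρ = 1 − 6Σd² / [n(n²−1)] = 1 − 6×66 / (6×35) = 1 − 396/210 ≈ -0.8857

-0.8857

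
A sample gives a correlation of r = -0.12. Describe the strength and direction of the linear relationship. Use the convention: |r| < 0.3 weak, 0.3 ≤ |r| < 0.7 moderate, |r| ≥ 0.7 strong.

weak negative

r = -0.12 < 0 so the relationship is negative.
|r| = 0.12, which falls in the weak range.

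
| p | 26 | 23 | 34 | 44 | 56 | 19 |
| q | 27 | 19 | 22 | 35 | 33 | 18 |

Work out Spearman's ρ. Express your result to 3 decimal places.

0.886

Rank p: 3, 2, 4, 5, 6, 1
Rank q: 4, 2, 3, 6, 5, 1
d = rank(p) − rank(q): -1, 0, 1, -1, 1, 0; Σd² = 4
ρ = 1 − 6Σd² / [n(n²−1)] = 1 − 6×4 / (6×35) = 1 − 24/210 ≈ 0.886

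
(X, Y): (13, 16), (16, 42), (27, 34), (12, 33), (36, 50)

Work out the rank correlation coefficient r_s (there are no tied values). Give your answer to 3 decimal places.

Rank X: 2, 3, 4, 1, 5
Rank Y: 1, 4, 3, 2, 5
d = rank(X) − rank(Y): 1, -1, 1, -1, 0; Σd² = 4
ρ = 1 − 6Σd² / [n(n²−1)] = 1 − 6×4 / (5×24) = 1 − 24/120 ≈ 0.800

0.800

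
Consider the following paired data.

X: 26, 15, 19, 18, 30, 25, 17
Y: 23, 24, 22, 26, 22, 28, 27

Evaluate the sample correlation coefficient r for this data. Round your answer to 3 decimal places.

n = 7, ΣX = 150, ΣY = 172, ΣX² = 3400, ΣY² = 4262, ΣXY = 3663
nΣXY − ΣXΣY = 25641 − 25800 = -159
nΣX² − (ΣX)² = 23800 − 22500 = 1300; nΣY² − (ΣY)² = 29834 − 29584 = 250
r = -159 / √(1300 × 250) = -159 / 570.0877 ≈ -0.279

-0.279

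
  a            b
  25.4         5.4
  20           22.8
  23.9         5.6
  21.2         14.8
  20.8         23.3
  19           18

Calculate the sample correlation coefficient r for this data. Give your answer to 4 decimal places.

-0.8711

n = 6, Σa = 130.3, Σb = 89.9, Σa² = 2859.45, Σb² = 1666.29, Σab = 1867.4
nΣab − ΣaΣb = 11204.4 − 11713.97 = -509.57
nΣa² − (Σa)² = 17156.7 − 16978.09 = 178.61; nΣb² − (Σb)² = 9997.74 − 8082.01 = 1915.73
r = -509.57 / √(178.61 × 1915.73) = -509.57 / 584.9517 ≈ -0.8711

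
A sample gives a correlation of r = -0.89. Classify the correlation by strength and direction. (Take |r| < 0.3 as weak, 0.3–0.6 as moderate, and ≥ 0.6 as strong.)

r = -0.89 < 0 so the relationship is negative.
|r| = 0.89, which falls in the strong range.

strong negative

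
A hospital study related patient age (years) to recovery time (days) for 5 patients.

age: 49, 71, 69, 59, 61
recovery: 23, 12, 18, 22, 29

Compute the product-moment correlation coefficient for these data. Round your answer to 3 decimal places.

-0.629

n = 5, Σx = 309, Σy = 104, Σx² = 19405, Σy² = 2322, Σxy = 6288
nΣxy − ΣxΣy = 31440 − 32136 = -696
nΣx² − (Σx)² = 97025 − 95481 = 1544; nΣy² − (Σy)² = 11610 − 10816 = 794
r = -696 / √(1544 × 794) = -696 / 1107.2199 ≈ -0.629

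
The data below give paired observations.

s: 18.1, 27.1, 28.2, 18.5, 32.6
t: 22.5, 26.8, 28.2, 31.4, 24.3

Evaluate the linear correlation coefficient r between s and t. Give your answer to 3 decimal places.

n = 5, Σs = 124.5, Σt = 133.2, Σs² = 3262.27, Σt² = 3596.18, Σst = 3301.85
nΣst − ΣsΣt = 16509.25 − 16583.4 = -74.15
nΣs² − (Σs)² = 16311.35 − 15500.25 = 811.1; nΣt² − (Σt)² = 17980.9 − 17742.24 = 238.66
r = -74.15 / √(811.1 × 238.66) = -74.15 / 439.9740 ≈ -0.169

-0.169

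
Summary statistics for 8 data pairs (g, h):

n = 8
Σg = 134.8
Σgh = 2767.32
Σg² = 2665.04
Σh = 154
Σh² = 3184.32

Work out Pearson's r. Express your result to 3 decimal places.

r = (nΣgh − ΣgΣh) / √[(nΣg² − (Σg)²)(nΣh² − (Σh)²)]
Numerator: 8×2767.32 − 134.8×154 = 1379.36
Denominator: √[(21320.32 − 18171.04)(25474.56 − 23716)] = √[3149.28 × 1758.56] = 2353.3376
r = 1379.36 / 2353.3376 ≈ 0.586

0.586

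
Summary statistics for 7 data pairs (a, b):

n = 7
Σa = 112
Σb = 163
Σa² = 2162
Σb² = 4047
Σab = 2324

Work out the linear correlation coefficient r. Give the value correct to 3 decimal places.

-0.931

r = (nΣab − ΣaΣb) / √[(nΣa² − (Σa)²)(nΣb² − (Σb)²)]
Numerator: 7×2324 − 112×163 = -1988
Denominator: √[(15134 − 12544)(28329 − 26569)] = √[2590 × 1760] = 2135.0410
r = -1988 / 2135.0410 ≈ -0.931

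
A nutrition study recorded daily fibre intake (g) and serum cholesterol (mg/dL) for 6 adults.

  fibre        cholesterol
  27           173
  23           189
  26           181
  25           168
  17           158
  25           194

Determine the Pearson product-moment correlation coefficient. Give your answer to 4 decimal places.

n = 6, Σx = 143, Σy = 1063, Σx² = 3473, Σy² = 189235, Σxy = 25460
nΣxy − ΣxΣy = 152760 − 152009 = 751
nΣx² − (Σx)² = 20838 − 20449 = 389; nΣy² − (Σy)² = 1135410 − 1129969 = 5441
r = 751 / √(389 × 5441) = 751 / 1454.8364 ≈ 0.5162

0.5162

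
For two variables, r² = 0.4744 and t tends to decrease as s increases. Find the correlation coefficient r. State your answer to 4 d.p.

|r| = √0.4744 = 0.6888
The association is negative, so r = −0.6888.

-0.6888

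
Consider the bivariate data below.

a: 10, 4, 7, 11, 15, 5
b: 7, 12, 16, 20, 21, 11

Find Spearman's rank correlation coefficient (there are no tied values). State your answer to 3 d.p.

Rank a: 4, 1, 3, 5, 6, 2
Rank b: 1, 3, 4, 5, 6, 2
d = rank(a) − rank(b): 3, -2, -1, 0, 0, 0; Σd² = 14
ρ = 1 − 6Σd² / [n(n²−1)] = 1 − 6×14 / (6×35) = 1 − 84/210 ≈ 0.600

0.600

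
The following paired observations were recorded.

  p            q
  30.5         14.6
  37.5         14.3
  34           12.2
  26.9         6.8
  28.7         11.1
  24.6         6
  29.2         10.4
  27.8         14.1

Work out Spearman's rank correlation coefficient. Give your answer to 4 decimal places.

0.7381

Rank p: 6, 8, 7, 2, 4, 1, 5, 3
Rank q: 8, 7, 5, 2, 4, 1, 3, 6
d = rank(p) − rank(q): -2, 1, 2, 0, 0, 0, 2, -3; Σd² = 22
ρ = 1 − 6Σd² / [n(n²−1)] = 1 − 6×22 / (8×63) = 1 − 132/504 ≈ 0.7381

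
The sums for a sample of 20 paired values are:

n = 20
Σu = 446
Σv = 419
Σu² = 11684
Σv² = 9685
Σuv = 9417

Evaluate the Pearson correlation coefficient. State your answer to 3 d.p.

r = (nΣuv − ΣuΣv) / √[(nΣu² − (Σu)²)(nΣv² − (Σv)²)]
Numerator: 20×9417 − 446×419 = 1466
Denominator: √[(233680 − 198916)(193700 − 175561)] = √[34764 × 18139] = 25111.4356
r = 1466 / 25111.4356 ≈ 0.058

0.058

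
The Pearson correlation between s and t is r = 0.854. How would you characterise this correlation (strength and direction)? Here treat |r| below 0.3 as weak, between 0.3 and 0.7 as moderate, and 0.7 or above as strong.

strong positive

r = 0.854 > 0 so the relationship is positive.
|r| = 0.854, which falls in the strong range.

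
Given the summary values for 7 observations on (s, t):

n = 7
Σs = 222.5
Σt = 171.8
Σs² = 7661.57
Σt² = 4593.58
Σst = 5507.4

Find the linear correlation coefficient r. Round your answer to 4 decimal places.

r = (nΣst − ΣsΣt) / √[(nΣs² − (Σs)²)(nΣt² − (Σt)²)]
Numerator: 7×5507.4 − 222.5×171.8 = 326.3
Denominator: √[(53630.99 − 49506.25)(32155.06 − 29515.24)] = √[4124.74 × 2639.82] = 3299.7835
r = 326.3 / 3299.7835 ≈ 0.0989

0.0989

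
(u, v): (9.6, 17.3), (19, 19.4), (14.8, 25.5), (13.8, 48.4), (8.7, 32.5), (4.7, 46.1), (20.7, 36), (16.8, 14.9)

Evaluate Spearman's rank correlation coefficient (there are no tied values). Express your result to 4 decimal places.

Rank u: 3, 7, 5, 4, 2, 1, 8, 6
Rank v: 2, 3, 4, 8, 5, 7, 6, 1
d = rank(u) − rank(v): 1, 4, 1, -4, -3, -6, 2, 5; Σd² = 108
ρ = 1 − 6Σd² / [n(n²−1)] = 1 − 6×108 / (8×63) = 1 − 648/504 ≈ -0.2857

-0.2857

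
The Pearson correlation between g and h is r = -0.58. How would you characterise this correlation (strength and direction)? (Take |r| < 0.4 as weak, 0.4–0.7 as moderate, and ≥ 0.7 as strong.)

r = -0.58 < 0 so the relationship is negative.
|r| = 0.58, which falls in the moderate range.

moderate negative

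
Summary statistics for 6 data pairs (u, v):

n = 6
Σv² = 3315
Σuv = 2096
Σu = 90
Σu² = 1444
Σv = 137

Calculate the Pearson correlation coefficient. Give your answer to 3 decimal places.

r = (nΣuv − ΣuΣv) / √[(nΣu² − (Σu)²)(nΣv² − (Σv)²)]
Numerator: 6×2096 − 90×137 = 246
Denominator: √[(8664 − 8100)(19890 − 18769)] = √[564 × 1121] = 795.1377
r = 246 / 795.1377 ≈ 0.309

0.309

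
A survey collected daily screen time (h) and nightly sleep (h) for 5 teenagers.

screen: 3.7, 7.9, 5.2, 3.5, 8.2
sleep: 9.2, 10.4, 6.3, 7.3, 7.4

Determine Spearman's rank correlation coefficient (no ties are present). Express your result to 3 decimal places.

0.300

Rank screen: 2, 4, 3, 1, 5
Rank sleep: 4, 5, 1, 2, 3
d = rank(screen) − rank(sleep): -2, -1, 2, -1, 2; Σd² = 14
ρ = 1 − 6Σd² / [n(n²−1)] = 1 − 6×14 / (5×24) = 1 − 84/120 ≈ 0.300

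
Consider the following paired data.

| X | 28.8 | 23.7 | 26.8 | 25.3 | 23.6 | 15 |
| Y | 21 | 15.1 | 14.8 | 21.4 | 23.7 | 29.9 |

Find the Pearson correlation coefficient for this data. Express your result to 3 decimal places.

-0.714

n = 6, ΣX = 143.2, ΣY = 125.9, ΣX² = 3531.42, ΣY² = 2801.71, ΣXY = 2908.55
nΣXY − ΣXΣY = 17451.3 − 18028.88 = -577.58
nΣX² − (ΣX)² = 21188.52 − 20506.24 = 682.28; nΣY² − (ΣY)² = 16810.26 − 15850.81 = 959.45
r = -577.58 / √(682.28 × 959.45) = -577.58 / 809.0819 ≈ -0.714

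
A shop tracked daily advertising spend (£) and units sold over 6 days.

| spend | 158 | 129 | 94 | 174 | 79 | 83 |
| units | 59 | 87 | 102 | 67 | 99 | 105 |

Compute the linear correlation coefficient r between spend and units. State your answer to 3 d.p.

-0.944

n = 6, Σx = 717, Σy = 519, Σx² = 93847, Σy² = 46769, Σxy = 58327
nΣxy − ΣxΣy = 349962 − 372123 = -22161
nΣx² − (Σx)² = 563082 − 514089 = 48993; nΣy² − (Σy)² = 280614 − 269361 = 11253
r = -22161 / √(48993 × 11253) = -22161 / 23480.1667 ≈ -0.944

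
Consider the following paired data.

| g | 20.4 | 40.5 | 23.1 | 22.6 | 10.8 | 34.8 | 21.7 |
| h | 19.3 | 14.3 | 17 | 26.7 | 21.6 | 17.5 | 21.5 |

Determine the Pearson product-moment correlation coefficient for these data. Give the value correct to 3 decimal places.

n = 7, Σg = 173.9, Σh = 137.9, Σg² = 4899.35, Σh² = 2813.93, Σgh = 3277.82
nΣgh − ΣgΣh = 22944.74 − 23980.81 = -1036.07
nΣg² − (Σg)² = 34295.45 − 30241.21 = 4054.24; nΣh² − (Σh)² = 19697.51 − 19016.41 = 681.1
r = -1036.07 / √(4054.24 × 681.1) = -1036.07 / 1661.7289 ≈ -0.623

-0.623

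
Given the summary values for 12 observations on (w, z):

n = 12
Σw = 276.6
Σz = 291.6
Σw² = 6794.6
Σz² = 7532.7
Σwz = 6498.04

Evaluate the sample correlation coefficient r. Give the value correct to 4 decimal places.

r = (nΣwz − ΣwΣz) / √[(nΣw² − (Σw)²)(nΣz² − (Σz)²)]
Numerator: 12×6498.04 − 276.6×291.6 = -2680.08
Denominator: √[(81535.2 − 76507.56)(90392.4 − 85030.56)] = √[5027.64 × 5361.84] = 5192.0517
r = -2680.08 / 5192.0517 ≈ -0.5162

-0.5162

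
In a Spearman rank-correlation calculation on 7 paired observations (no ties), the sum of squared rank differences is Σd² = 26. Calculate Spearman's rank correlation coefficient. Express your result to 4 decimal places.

0.5357

ρ = 1 − 6Σd² / [n(n²−1)] = 1 − 6×26 / (7×48)
  = 1 − 156/336 = 1 − 0.46429 ≈ 0.5357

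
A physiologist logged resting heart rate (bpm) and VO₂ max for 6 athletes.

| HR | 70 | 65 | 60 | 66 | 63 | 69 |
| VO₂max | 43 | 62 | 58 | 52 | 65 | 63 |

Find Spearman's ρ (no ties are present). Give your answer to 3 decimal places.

Rank HR: 6, 3, 1, 4, 2, 5
Rank VO₂max: 1, 4, 3, 2, 6, 5
d = rank(HR) − rank(VO₂max): 5, -1, -2, 2, -4, 0; Σd² = 50
ρ = 1 − 6Σd² / [n(n²−1)] = 1 − 6×50 / (6×35) = 1 − 300/210 ≈ -0.429

-0.429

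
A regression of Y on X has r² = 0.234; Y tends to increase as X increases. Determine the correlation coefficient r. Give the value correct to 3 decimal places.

|r| = √0.234 = 0.484
The association is positive, so r = 0.484.

0.484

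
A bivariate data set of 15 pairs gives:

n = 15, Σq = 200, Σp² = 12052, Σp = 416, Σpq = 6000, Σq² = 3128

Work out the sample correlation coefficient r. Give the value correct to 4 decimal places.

r = (nΣpq − ΣpΣq) / √[(nΣp² − (Σp)²)(nΣq² − (Σq)²)]
Numerator: 15×6000 − 416×200 = 6800
Denominator: √[(180780 − 173056)(46920 − 40000)] = √[7724 × 6920] = 7310.9562
r = 6800 / 7310.9562 ≈ 0.9301

0.9301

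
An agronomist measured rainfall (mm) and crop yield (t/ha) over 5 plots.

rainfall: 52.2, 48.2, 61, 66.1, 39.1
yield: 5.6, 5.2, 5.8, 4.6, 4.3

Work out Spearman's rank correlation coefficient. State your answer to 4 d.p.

0.4000

Rank rainfall: 3, 2, 4, 5, 1
Rank yield: 4, 3, 5, 2, 1
d = rank(rainfall) − rank(yield): -1, -1, -1, 3, 0; Σd² = 12
ρ = 1 − 6Σd² / [n(n²−1)] = 1 − 6×12 / (5×24) = 1 − 72/120 ≈ 0.4000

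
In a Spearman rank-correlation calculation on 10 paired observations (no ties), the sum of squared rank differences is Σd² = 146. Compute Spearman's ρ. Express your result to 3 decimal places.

0.115

ρ = 1 − 6Σd² / [n(n²−1)] = 1 − 6×146 / (10×99)
  = 1 − 876/990 = 1 − 0.8848 ≈ 0.115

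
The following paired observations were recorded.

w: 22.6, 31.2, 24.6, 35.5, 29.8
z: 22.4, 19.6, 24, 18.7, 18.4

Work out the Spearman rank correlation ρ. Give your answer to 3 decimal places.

Rank w: 1, 4, 2, 5, 3
Rank z: 4, 3, 5, 2, 1
d = rank(w) − rank(z): -3, 1, -3, 3, 2; Σd² = 32
ρ = 1 − 6Σd² / [n(n²−1)] = 1 − 6×32 / (5×24) = 1 − 192/120 ≈ -0.600

-0.600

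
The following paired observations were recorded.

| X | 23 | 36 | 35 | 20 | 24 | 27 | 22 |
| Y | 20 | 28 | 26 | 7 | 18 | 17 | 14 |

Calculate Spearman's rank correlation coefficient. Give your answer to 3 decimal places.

Rank X: 3, 7, 6, 1, 4, 5, 2
Rank Y: 5, 7, 6, 1, 4, 3, 2
d = rank(X) − rank(Y): -2, 0, 0, 0, 0, 2, 0; Σd² = 8
ρ = 1 − 6Σd² / [n(n²−1)] = 1 − 6×8 / (7×48) = 1 − 48/336 ≈ 0.857

0.857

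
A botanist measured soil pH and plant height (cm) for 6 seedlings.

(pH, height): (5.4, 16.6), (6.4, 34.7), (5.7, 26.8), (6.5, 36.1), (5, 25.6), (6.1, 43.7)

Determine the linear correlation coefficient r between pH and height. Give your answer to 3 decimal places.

n = 6, Σx = 35.1, Σy = 183.5, Σx² = 207.07, Σy² = 6066.15, Σxy = 1093.7
nΣxy − ΣxΣy = 6562.2 − 6440.85 = 121.35
nΣx² − (Σx)² = 1242.42 − 1232.01 = 10.41; nΣy² − (Σy)² = 36396.9 − 33672.25 = 2724.65
r = 121.35 / √(10.41 × 2724.65) = 121.35 / 168.4150 ≈ 0.721

0.721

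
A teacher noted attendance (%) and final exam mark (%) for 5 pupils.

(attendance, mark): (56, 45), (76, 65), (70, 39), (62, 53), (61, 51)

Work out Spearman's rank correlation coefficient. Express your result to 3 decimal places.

0.400

Rank attendance: 1, 5, 4, 3, 2
Rank mark: 2, 5, 1, 4, 3
d = rank(attendance) − rank(mark): -1, 0, 3, -1, -1; Σd² = 12
ρ = 1 − 6Σd² / [n(n²−1)] = 1 − 6×12 / (5×24) = 1 − 72/120 ≈ 0.400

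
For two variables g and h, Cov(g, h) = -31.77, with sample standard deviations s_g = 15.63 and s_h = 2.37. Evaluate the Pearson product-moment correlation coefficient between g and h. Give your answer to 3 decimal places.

r = Cov(g,h) / (s_g · s_h) = -31.77 / (15.63 × 2.37)
  = -31.77 / 37.0431 ≈ -0.858

-0.858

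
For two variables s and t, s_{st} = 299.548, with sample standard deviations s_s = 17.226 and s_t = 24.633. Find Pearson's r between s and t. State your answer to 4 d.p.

0.7059

r = Cov(s,t) / (s_s · s_t) = 299.548 / (17.226 × 24.633)
  = 299.548 / 424.3281 ≈ 0.7059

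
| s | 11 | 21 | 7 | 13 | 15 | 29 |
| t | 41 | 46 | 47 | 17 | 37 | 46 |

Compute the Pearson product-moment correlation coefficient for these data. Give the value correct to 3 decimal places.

0.249

n = 6, Σs = 96, Σt = 234, Σs² = 1846, Σt² = 9780, Σst = 3856
nΣst − ΣsΣt = 23136 − 22464 = 672
nΣs² − (Σs)² = 11076 − 9216 = 1860; nΣt² − (Σt)² = 58680 − 54756 = 3924
r = 672 / √(1860 × 3924) = 672 / 2701.5995 ≈ 0.249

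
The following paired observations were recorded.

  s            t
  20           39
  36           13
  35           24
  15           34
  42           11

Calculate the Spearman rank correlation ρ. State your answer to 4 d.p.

-0.9000

Rank s: 2, 4, 3, 1, 5
Rank t: 5, 2, 3, 4, 1
d = rank(s) − rank(t): -3, 2, 0, -3, 4; Σd² = 38
ρ = 1 − 6Σd² / [n(n²−1)] = 1 − 6×38 / (5×24) = 1 − 228/120 ≈ -0.9000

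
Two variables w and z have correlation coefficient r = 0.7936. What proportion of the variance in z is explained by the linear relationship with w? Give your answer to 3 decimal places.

r² = (0.7936)² = 0.630

0.630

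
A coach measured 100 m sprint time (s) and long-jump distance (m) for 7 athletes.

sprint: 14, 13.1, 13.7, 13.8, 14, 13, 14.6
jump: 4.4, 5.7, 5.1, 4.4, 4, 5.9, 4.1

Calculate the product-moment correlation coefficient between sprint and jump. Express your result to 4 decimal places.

n = 7, Σx = 96.2, Σy = 33.6, Σx² = 1323.9, Σy² = 164.84, Σxy = 459.42
nΣxy − ΣxΣy = 3215.94 − 3232.32 = -16.38
nΣx² − (Σx)² = 9267.3 − 9254.44 = 12.86; nΣy² − (Σy)² = 1153.88 − 1128.96 = 24.92
r = -16.38 / √(12.86 × 24.92) = -16.38 / 17.9017 ≈ -0.9150

-0.9150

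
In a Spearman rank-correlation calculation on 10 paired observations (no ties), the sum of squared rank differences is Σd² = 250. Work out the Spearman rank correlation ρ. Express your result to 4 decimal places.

ρ = 1 − 6Σd² / [n(n²−1)] = 1 − 6×250 / (10×99)
  = 1 − 1500/990 = 1 − 1.51515 ≈ -0.5152

-0.5152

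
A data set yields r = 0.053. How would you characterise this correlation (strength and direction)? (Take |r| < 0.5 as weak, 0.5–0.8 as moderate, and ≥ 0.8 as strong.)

r = 0.053 > 0 so the relationship is positive.
|r| = 0.053, which falls in the weak range.

weak positive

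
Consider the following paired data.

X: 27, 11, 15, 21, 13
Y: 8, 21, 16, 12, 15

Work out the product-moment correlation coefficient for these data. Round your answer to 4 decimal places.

-0.9405

n = 5, ΣX = 87, ΣY = 72, ΣX² = 1685, ΣY² = 1130, ΣXY = 1134
nΣXY − ΣXΣY = 5670 − 6264 = -594
nΣX² − (ΣX)² = 8425 − 7569 = 856; nΣY² − (ΣY)² = 5650 − 5184 = 466
r = -594 / √(856 × 466) = -594 / 631.5821 ≈ -0.9405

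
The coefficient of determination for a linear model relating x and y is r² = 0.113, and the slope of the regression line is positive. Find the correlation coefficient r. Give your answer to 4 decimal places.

0.3362

|r| = √0.113 = 0.3362
The association is positive, so r = 0.3362.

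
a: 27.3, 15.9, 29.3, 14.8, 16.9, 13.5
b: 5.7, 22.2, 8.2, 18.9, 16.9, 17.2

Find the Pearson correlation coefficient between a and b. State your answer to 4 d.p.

n = 6, Σa = 117.7, Σb = 89.1, Σa² = 2543.49, Σb² = 1531.23, Σab = 1546.38
nΣab − ΣaΣb = 9278.28 − 10487.07 = -1208.79
nΣa² − (Σa)² = 15260.94 − 13853.29 = 1407.65; nΣb² − (Σb)² = 9187.38 − 7938.81 = 1248.57
r = -1208.79 / √(1407.65 × 1248.57) = -1208.79 / 1325.7261 ≈ -0.9118

-0.9118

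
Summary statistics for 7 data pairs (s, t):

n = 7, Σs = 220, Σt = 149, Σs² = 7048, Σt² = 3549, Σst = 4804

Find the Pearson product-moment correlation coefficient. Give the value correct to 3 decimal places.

0.539

r = (nΣst − ΣsΣt) / √[(nΣs² − (Σs)²)(nΣt² − (Σt)²)]
Numerator: 7×4804 − 220×149 = 848
Denominator: √[(49336 − 48400)(24843 − 22201)] = √[936 × 2642] = 1572.5495
r = 848 / 1572.5495 ≈ 0.539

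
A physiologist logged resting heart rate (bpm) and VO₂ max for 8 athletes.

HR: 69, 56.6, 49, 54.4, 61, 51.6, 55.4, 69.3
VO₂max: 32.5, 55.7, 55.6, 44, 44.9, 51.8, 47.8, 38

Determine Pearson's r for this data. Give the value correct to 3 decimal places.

-0.866

n = 8, Σx = 466.3, Σy = 370.3, Σx² = 27580.13, Σy² = 17614.19, Σxy = 21206.42
nΣxy − ΣxΣy = 169651.36 − 172670.89 = -3019.53
nΣx² − (Σx)² = 220641.04 − 217435.69 = 3205.35; nΣy² − (Σy)² = 140913.52 − 137122.09 = 3791.43
r = -3019.53 / √(3205.35 × 3791.43) = -3019.53 / 3486.0953 ≈ -0.866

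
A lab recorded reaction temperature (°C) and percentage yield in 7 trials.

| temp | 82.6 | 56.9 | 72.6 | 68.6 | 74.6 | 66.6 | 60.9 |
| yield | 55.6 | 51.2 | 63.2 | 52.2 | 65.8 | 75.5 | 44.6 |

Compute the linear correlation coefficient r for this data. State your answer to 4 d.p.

0.3334

n = 7, Σx = 482.8, Σy = 408.1, Σx² = 33746.62, Σy² = 24450.93, Σxy = 28328.2
nΣxy − ΣxΣy = 198297.4 − 197030.68 = 1266.72
nΣx² − (Σx)² = 236226.34 − 233095.84 = 3130.5; nΣy² − (Σy)² = 171156.51 − 166545.61 = 4610.9
r = 1266.72 / √(3130.5 × 4610.9) = 1266.72 / 3799.2660 ≈ 0.3334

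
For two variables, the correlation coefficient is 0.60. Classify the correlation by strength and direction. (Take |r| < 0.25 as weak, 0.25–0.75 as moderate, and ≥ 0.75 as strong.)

moderate positive

r = 0.60 > 0 so the relationship is positive.
|r| = 0.60, which falls in the moderate range.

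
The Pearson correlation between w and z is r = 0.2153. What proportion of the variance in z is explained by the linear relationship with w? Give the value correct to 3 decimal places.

0.046

r² = (0.2153)² = 0.046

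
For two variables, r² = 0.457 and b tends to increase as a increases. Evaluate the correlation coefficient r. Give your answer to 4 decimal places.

0.6760

|r| = √0.457 = 0.6760
The association is positive, so r = 0.6760.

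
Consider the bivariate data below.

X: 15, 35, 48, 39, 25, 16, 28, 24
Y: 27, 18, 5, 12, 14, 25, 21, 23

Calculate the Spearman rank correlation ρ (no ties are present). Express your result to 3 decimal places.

-0.929

Rank X: 1, 6, 8, 7, 4, 2, 5, 3
Rank Y: 8, 4, 1, 2, 3, 7, 5, 6
d = rank(X) − rank(Y): -7, 2, 7, 5, 1, -5, 0, -3; Σd² = 162
ρ = 1 − 6Σd² / [n(n²−1)] = 1 − 6×162 / (8×63) = 1 − 972/504 ≈ -0.929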